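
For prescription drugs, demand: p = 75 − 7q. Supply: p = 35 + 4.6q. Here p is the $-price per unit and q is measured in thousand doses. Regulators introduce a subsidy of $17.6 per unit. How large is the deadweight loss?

Competitive equilibrium: 75 − 7q = 35 + 4.6q → q* = 3.4483, p* = 50.8621.
The subsidy lowers effective supply by 17.6: p = 17.4 + 4.6q.
New quantity: 75 − 7q = 17.4 + 4.6q → q' = 4.9655.
Overproduction Δq = 4.9655 − 3.4483 = 1.5172; wedge = subsidy = 17.6.
Deadweight loss = ½ × 1.5172 × 17.6 = $13.35 thousand.

$13.35 thousand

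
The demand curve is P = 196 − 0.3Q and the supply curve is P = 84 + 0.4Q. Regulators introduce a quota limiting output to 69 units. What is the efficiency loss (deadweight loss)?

Competitive equilibrium: 196 − 0.3Q = 84 + 0.4Q → Q* = 160, P* = 148.
At Q = 69: demand price = 196 − 0.3·69 = 175.3; supply price = 84 + 0.4·69 = 111.6.
ΔQ = 160 − 69 = 91; wedge = 175.3 − 111.6 = 63.7.
Deadweight loss = ½ × 91 × 63.7 = 2898.35.

2898.35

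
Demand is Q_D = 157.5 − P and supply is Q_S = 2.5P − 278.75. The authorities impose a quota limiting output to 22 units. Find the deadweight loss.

82.51

In inverse form: demand P = 157.5 − Q, supply P = 111.5 + 0.4Q.
Competitive equilibrium: 157.5 − Q = 111.5 + 0.4Q → Q* = 32.8571, P* = 124.6429.
At Q = 22: demand price = 157.5 − 1·22 = 135.5; supply price = 111.5 + 0.4·22 = 120.3.
ΔQ = 32.8571 − 22 = 10.8571; wedge = 135.5 − 120.3 = 15.2.
Deadweight loss = ½ × 10.8571 × 15.2 = 82.51.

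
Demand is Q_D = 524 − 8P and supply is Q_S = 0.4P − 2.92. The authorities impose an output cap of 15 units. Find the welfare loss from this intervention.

67.50

In inverse form: demand P = 65.5 − 0.125Q, supply P = 7.3 + 2.5Q.
Competitive equilibrium: 65.5 − 0.125Q = 7.3 + 2.5Q → Q* = 22.1714, P* = 62.7286.
At Q = 15: demand price = 65.5 − 0.125·15 = 63.625; supply price = 7.3 + 2.5·15 = 44.8.
ΔQ = 22.1714 − 15 = 7.1714; wedge = 63.625 − 44.8 = 18.825.
The triangle = ½ × 7.1714 × 18.825 = 67.50.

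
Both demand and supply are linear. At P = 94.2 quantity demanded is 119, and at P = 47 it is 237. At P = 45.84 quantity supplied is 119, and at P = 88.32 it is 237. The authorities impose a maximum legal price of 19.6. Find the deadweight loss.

Demand slope = (47 − 94.2)/(237 − 119) = −0.4, so P = 141.8 − 0.4Q.
Supply slope = (88.32 − 45.84)/(237 − 119) = 0.36, so P = 3 + 0.36Q.
Competitive equilibrium: 141.8 − 0.4Q = 3 + 0.36Q → Q* = 182.6316, P* = 68.7474.
At the ceiling P = 19.6, quantity supplied = (19.6 − 3)/0.36 = 46.1111.
Willingness to pay at Q' = 46.1111: 141.8 − 0.4·46.1111 = 123.3556.
ΔQ = 182.6316 − 46.1111 = 136.5205; wedge = 123.3556 − 19.6 = 103.7556.
Welfare loss = ½ × 136.5205 × 103.7556 = 7082.38.

7082.38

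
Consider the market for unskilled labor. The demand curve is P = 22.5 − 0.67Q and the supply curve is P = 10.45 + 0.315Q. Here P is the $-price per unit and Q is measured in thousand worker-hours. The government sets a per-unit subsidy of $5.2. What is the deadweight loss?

Competitive equilibrium: 22.5 − 0.67Q = 10.45 + 0.315Q → Q* = 12.2335, P* = 14.3036.
The subsidy lowers effective supply by 5.2: P = 5.25 + 0.315Q.
New quantity: 22.5 − 0.67Q = 5.25 + 0.315Q → Q' = 17.5127.
Overproduction ΔQ = 17.5127 − 12.2335 = 5.2792; wedge = subsidy = 5.2.
DWL = ½ × 5.2792 × 5.2 = $13.73 thousand.

$13.73 thousand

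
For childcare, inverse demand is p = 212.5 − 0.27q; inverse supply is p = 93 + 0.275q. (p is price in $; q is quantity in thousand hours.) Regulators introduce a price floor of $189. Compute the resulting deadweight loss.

Competitive equilibrium: 212.5 − 0.27q = 93 + 0.275q → q* = 219.2661, p* = 153.2982.
At the floor p = 189, quantity demanded = (212.5 − 189)/0.27 = 87.037.
Sellers' marginal cost at q' = 87.037: 93 + 0.275·87.037 = 116.9352.
Δq = 219.2661 − 87.037 = 132.2291; wedge = 189 − 116.9352 = 72.0648.
Deadweight loss = ½ × 132.2291 × 72.0648 = $4764.53 thousand.

$4764.53 thousand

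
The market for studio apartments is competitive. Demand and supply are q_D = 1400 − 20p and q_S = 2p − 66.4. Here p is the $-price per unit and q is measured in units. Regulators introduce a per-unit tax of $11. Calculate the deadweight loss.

In inverse form: demand p = 70 − 0.05q, supply p = 33.2 + 0.5q.
Competitive equilibrium: 70 − 0.05q = 33.2 + 0.5q → q* = 66.9091, p* = 66.6545.
With the tax, the buyer price exceeds the seller price by 11: (70 − 0.05q) − (33.2 + 0.5q) = 11 → q' = 46.9091.
Δq = 66.9091 − 46.9091 = 20; the wedge equals the tax, 11.
Deadweight loss = ½ × 20 × 11 = $110.

$110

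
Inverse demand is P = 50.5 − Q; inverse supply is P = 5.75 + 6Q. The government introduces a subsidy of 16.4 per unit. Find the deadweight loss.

Competitive equilibrium: 50.5 − Q = 5.75 + 6Q → Q* = 6.3929, P* = 44.1071.
The subsidy lowers effective supply by 16.4: P = 6Q − 10.65.
New quantity: 50.5 − Q = 6Q − 10.65 → Q' = 8.7357.
Overproduction ΔQ = 8.7357 − 6.3929 = 2.3428; wedge = subsidy = 16.4.
DWL = ½ × 2.3428 × 16.4 = 19.21.

19.21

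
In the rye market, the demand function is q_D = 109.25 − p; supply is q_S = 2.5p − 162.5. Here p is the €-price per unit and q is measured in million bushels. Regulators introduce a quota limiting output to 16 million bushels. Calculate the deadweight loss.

€170.51 million

In inverse form: demand p = 109.25 − q, supply p = 65 + 0.4q.
Competitive equilibrium: 109.25 − q = 65 + 0.4q → q* = 31.6071, p* = 77.6429.
At q = 16: demand price = 109.25 − 1·16 = 93.25; supply price = 65 + 0.4·16 = 71.4.
Δq = 31.6071 − 16 = 15.6071; wedge = 93.25 − 71.4 = 21.85.
DWL = ½ × 15.6071 × 21.85 = €170.51 million.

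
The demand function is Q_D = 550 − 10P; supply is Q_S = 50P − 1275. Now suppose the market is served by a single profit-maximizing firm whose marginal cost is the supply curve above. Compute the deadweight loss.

In inverse form: demand P = 55 − 0.1Q, supply P = 25.5 + 0.02Q.
Competitive equilibrium: 55 − 0.1Q = 25.5 + 0.02Q → Q* = 245.8333, P* = 30.4167.
Marginal revenue: MR = 55 − 0.2Q. Set MR = MC: 55 − 0.2Q = 25.5 + 0.02Q → Q_m = 134.0909.
Price P_m = 55 − 0.1·134.0909 = 41.5909; MC(Q_m) = 25.5 + 0.02·134.0909 = 28.1818.
Competitive Q* = 245.8333, so ΔQ = 111.7424; wedge = 41.5909 − 28.1818 = 13.4091.
Deadweight loss = ½ × 111.7424 × 13.4091 = 749.18.

749.18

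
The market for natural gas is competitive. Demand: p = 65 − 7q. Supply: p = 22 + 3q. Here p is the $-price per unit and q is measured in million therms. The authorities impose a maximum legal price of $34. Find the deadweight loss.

$0.45 million

Competitive equilibrium: 65 − 7q = 22 + 3q → q* = 4.3, p* = 34.9.
At the ceiling p = 34, quantity supplied = (34 − 22)/3 = 4.
Willingness to pay at q' = 4: 65 − 7·4 = 37.
Δq = 4.3 − 4 = 0.3; wedge = 37 − 34 = 3.
Welfare loss = ½ × 0.3 × 3 = $0.45 million.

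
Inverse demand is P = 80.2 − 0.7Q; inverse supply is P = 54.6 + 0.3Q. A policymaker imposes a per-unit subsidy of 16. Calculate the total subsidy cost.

Competitive equilibrium: 80.2 − 0.7Q = 54.6 + 0.3Q → Q* = 25.6, P* = 62.28.
The subsidy lowers effective supply by 16: P = 38.6 + 0.3Q.
New quantity: 80.2 − 0.7Q = 38.6 + 0.3Q → Q' = 41.6.
Total subsidy cost = 16 × 41.6 = 665.60.

665.60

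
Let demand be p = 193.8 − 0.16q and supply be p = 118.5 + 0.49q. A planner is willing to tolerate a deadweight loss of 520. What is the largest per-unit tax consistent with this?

26

Competitive equilibrium: 193.8 − 0.16q = 118.5 + 0.49q → q* = 115.8462, p* = 175.2646.
A tax t gives Δq = t/0.65 and wedge t, so DWL = t²/1.3.
t²/1.3 = 520 → t² = 676 → t = 26.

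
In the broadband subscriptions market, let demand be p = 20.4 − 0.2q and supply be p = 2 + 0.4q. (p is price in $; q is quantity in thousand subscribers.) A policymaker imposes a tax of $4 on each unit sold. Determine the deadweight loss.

$13.33 thousand

Competitive equilibrium: 20.4 − 0.2q = 2 + 0.4q → q* = 30.6667, p* = 14.2667.
With the tax, the buyer price exceeds the seller price by 4: (20.4 − 0.2q) − (2 + 0.4q) = 4 → q' = 24.
Δq = 30.6667 − 24 = 6.6667; the wedge equals the tax, 4.
Deadweight loss = ½ × 6.6667 × 4 = $13.33 thousand.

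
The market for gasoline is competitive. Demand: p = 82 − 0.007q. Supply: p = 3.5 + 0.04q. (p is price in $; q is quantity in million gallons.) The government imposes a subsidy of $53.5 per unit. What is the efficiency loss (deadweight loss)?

Competitive equilibrium: 82 − 0.007q = 3.5 + 0.04q → q* = 1670.2128, p* = 70.3085.
The subsidy lowers effective supply by 53.5: p = 0.04q − 50.
New quantity: 82 − 0.007q = 0.04q − 50 → q' = 2808.5106.
Overproduction Δq = 2808.5106 − 1670.2128 = 1138.2978; wedge = subsidy = 53.5.
The triangle = ½ × 1138.2978 × 53.5 = $30449.47 million.

$30449.47 million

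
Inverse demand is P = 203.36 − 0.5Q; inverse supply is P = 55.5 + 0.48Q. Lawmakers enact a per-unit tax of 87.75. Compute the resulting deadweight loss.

3928.60

Competitive equilibrium: 203.36 − 0.5Q = 55.5 + 0.48Q → Q* = 150.87755, P* = 127.92122.
With the tax, the buyer price exceeds the seller price by 87.75: (203.36 − 0.5Q) − (55.5 + 0.48Q) = 87.75 → Q' = 61.33673.
ΔQ = 150.87755 − 61.33673 = 89.54082; the wedge equals the tax, 87.75.
Welfare loss = ½ × 89.54082 × 87.75 = 3928.60.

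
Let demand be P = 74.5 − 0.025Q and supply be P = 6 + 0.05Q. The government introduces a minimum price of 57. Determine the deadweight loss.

Competitive equilibrium: 74.5 − 0.025Q = 6 + 0.05Q → Q* = 913.3333, P* = 51.6667.
At the floor P = 57, quantity demanded = (74.5 − 57)/0.025 = 700.
Sellers' marginal cost at Q' = 700: 6 + 0.05·700 = 41.
ΔQ = 913.3333 − 700 = 213.3333; wedge = 57 − 41 = 16.
DWL = ½ × 213.3333 × 16 = 1706.67.

1706.67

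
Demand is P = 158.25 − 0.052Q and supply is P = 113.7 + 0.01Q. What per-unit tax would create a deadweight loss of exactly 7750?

Competitive equilibrium: 158.25 − 0.052Q = 113.7 + 0.01Q → Q* = 718.5484, P* = 120.8855.
A tax t gives ΔQ = t/0.062 and wedge t, so DWL = t²/0.124.
t²/0.124 = 7750 → t² = 961 → t = 31.

31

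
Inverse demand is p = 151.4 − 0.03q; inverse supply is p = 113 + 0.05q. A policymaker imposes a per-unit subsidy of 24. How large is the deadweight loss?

Competitive equilibrium: 151.4 − 0.03q = 113 + 0.05q → q* = 480, p* = 137.
The subsidy lowers effective supply by 24: p = 89 + 0.05q.
New quantity: 151.4 − 0.03q = 89 + 0.05q → q' = 780.
Overproduction Δq = 780 − 480 = 300; wedge = subsidy = 24.
DWL = ½ × 300 × 24 = 3600.

3600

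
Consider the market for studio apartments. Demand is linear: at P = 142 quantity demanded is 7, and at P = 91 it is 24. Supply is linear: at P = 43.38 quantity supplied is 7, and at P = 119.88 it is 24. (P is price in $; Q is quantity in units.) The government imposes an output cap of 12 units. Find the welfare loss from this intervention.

$249.04

Demand slope = (91 − 142)/(24 − 7) = −3, so P = 163 − 3Q.
Supply slope = (119.88 − 43.38)/(24 − 7) = 4.5, so P = 11.88 + 4.5Q.
Competitive equilibrium: 163 − 3Q = 11.88 + 4.5Q → Q* = 20.1493, P* = 102.552.
At Q = 12: demand price = 163 − 3·12 = 127; supply price = 11.88 + 4.5·12 = 65.88.
ΔQ = 20.1493 − 12 = 8.1493; wedge = 127 − 65.88 = 61.12.
The triangle = ½ × 8.1493 × 61.12 = $249.04.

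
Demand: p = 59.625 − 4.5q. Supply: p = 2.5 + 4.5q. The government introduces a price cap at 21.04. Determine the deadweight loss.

Competitive equilibrium: 59.625 − 4.5q = 2.5 + 4.5q → q* = 6.3472, p* = 31.0625.
At the ceiling p = 21.04, quantity supplied = (21.04 − 2.5)/4.5 = 4.12.
Willingness to pay at q' = 4.12: 59.625 − 4.5·4.12 = 41.085.
Δq = 6.3472 − 4.12 = 2.2272; wedge = 41.085 − 21.04 = 20.045.
DWL = ½ × 2.2272 × 20.045 = 22.32.

22.32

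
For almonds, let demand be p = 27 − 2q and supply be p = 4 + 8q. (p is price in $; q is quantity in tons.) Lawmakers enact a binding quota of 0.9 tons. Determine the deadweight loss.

$9.80

Competitive equilibrium: 27 − 2q = 4 + 8q → q* = 2.3, p* = 22.4.
At q = 0.9: demand price = 27 − 2·0.9 = 25.2; supply price = 4 + 8·0.9 = 11.2.
Δq = 2.3 − 0.9 = 1.4; wedge = 25.2 − 11.2 = 14.
Deadweight loss = ½ × 1.4 × 14 = $9.80.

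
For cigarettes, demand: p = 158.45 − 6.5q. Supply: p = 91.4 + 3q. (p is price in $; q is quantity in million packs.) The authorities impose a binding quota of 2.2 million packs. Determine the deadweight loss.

$112.10 million

Competitive equilibrium: 158.45 − 6.5q = 91.4 + 3q → q* = 7.0579, p* = 112.5737.
At q = 2.2: demand price = 158.45 − 6.5·2.2 = 144.15; supply price = 91.4 + 3·2.2 = 98.
Δq = 7.0579 − 2.2 = 4.8579; wedge = 144.15 − 98 = 46.15.
Deadweight loss = ½ × 4.8579 × 46.15 = $112.10 million.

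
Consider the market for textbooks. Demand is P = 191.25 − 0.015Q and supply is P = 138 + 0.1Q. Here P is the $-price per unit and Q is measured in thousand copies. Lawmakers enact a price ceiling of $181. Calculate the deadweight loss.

Competitive equilibrium: 191.25 − 0.015Q = 138 + 0.1Q → Q* = 463.0435, P* = 184.3043.
At the ceiling P = 181, quantity supplied = (181 − 138)/0.1 = 430.
Willingness to pay at Q' = 430: 191.25 − 0.015·430 = 184.8.
ΔQ = 463.0435 − 430 = 33.0435; wedge = 184.8 − 181 = 3.8.
Welfare loss = ½ × 33.0435 × 3.8 = $62.78 thousand.

$62.78 thousand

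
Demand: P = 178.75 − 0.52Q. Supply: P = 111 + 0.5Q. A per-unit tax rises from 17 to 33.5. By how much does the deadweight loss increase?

408.46

Competitive equilibrium: 178.75 − 0.52Q = 111 + 0.5Q → Q* = 66.4216, P* = 144.2108.
For a per-unit tax t: ΔQ = t/1.02, so DWL = ½·t·(t/1.02) = t²/2.04.
At t = 17: DWL = 141.667. At t = 33.5: DWL = 550.123.
Increase = 550.123 − 141.667 = 408.46.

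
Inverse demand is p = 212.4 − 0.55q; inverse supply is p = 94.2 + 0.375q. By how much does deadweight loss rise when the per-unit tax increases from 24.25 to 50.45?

Competitive equilibrium: 212.4 − 0.55q = 94.2 + 0.375q → q* = 127.7838, p* = 142.1189.
For a per-unit tax t: Δq = t/0.925, so DWL = ½·t·(t/0.925) = t²/1.85.
At t = 24.25: DWL = 317.872. At t = 50.45: DWL = 1375.785.
Increase = 1375.785 − 317.872 = 1057.91.

1057.91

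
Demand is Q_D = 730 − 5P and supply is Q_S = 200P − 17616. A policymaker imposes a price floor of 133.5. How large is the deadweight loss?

In inverse form: demand P = 146 − 0.2Q, supply P = 88.08 + 0.005Q.
Competitive equilibrium: 146 − 0.2Q = 88.08 + 0.005Q → Q* = 282.5366, P* = 89.4927.
At the floor P = 133.5, quantity demanded = (146 − 133.5)/0.2 = 62.5.
Sellers' marginal cost at Q' = 62.5: 88.08 + 0.005·62.5 = 88.3925.
ΔQ = 282.5366 − 62.5 = 220.0366; wedge = 133.5 − 88.3925 = 45.1075.
Deadweight loss = ½ × 220.0366 × 45.1075 = 4962.65.

4962.65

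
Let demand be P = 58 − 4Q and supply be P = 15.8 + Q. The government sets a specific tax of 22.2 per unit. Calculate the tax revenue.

88.80

Competitive equilibrium: 58 − 4Q = 15.8 + Q → Q* = 8.44, P* = 24.24.
With the tax, the buyer price exceeds the seller price by 22.2: (58 − 4Q) − (15.8 + Q) = 22.2 → Q' = 4.
Tax revenue = 22.2 × 4 = 88.80.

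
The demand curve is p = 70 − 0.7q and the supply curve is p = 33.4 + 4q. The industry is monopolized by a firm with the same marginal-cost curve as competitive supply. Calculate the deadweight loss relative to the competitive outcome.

Competitive equilibrium: 70 − 0.7q = 33.4 + 4q → q* = 7.7872, p* = 64.5489.
Marginal revenue: MR = 70 − 1.4q. Set MR = MC: 70 − 1.4q = 33.4 + 4q → q_m = 6.7778.
Price p_m = 70 − 0.7·6.7778 = 65.2555; MC(q_m) = 33.4 + 4·6.7778 = 60.5112.
Competitive q* = 7.7872, so Δq = 1.0094; wedge = 65.2555 − 60.5112 = 4.7443.
Welfare loss = ½ × 1.0094 × 4.7443 = 2.39.

2.39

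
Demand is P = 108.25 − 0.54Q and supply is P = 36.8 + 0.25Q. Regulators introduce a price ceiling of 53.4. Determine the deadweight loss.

Competitive equilibrium: 108.25 − 0.54Q = 36.8 + 0.25Q → Q* = 90.443, P* = 59.4108.
At the ceiling P = 53.4, quantity supplied = (53.4 − 36.8)/0.25 = 66.4.
Willingness to pay at Q' = 66.4: 108.25 − 0.54·66.4 = 72.394.
ΔQ = 90.443 − 66.4 = 24.043; wedge = 72.394 − 53.4 = 18.994.
Welfare loss = ½ × 24.043 × 18.994 = 228.34.

228.34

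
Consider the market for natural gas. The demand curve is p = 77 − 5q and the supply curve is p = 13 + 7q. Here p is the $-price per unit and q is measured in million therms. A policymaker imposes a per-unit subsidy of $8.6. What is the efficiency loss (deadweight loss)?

$3.08 million

Competitive equilibrium: 77 − 5q = 13 + 7q → q* = 5.3333, p* = 50.3333.
The subsidy lowers effective supply by 8.6: p = 4.4 + 7q.
New quantity: 77 − 5q = 4.4 + 7q → q' = 6.05.
Overproduction Δq = 6.05 − 5.3333 = 0.7167; wedge = subsidy = 8.6.
The triangle = ½ × 0.7167 × 8.6 = $3.08 million.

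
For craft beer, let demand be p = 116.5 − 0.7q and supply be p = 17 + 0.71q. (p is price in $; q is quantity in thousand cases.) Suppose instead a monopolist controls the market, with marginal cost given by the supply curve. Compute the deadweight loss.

Competitive equilibrium: 116.5 − 0.7q = 17 + 0.71q → q* = 70.5674, p* = 67.1028.
Marginal revenue: MR = 116.5 − 1.4q. Set MR = MC: 116.5 − 1.4q = 17 + 0.71q → q_m = 47.1564.
Price p_m = 116.5 − 0.7·47.1564 = 83.4905; MC(q_m) = 17 + 0.71·47.1564 = 50.481.
Competitive q* = 70.5674, so Δq = 23.411; wedge = 83.4905 − 50.481 = 33.0095.
DWL = ½ × 23.411 × 33.0095 = $386.39 thousand.

$386.39 thousand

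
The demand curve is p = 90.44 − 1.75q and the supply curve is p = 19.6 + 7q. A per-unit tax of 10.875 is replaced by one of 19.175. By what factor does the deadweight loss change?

3.109

Competitive equilibrium: 90.44 − 1.75q = 19.6 + 7q → q* = 8.096, p* = 76.272.
For a per-unit tax t: Δq = t/8.75, so DWL = ½·t·(t/8.75) = t²/17.5.
At t = 10.875: DWL = 6.758. At t = 19.175: DWL = 21.010.
Ratio = (19.175/10.875)² = 3.109.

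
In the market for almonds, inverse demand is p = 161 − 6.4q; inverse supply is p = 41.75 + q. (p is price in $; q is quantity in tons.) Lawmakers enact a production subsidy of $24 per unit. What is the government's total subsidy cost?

$464.59

Competitive equilibrium: 161 − 6.4q = 41.75 + q → q* = 16.1149, p* = 57.8649.
The subsidy lowers effective supply by 24: p = 17.75 + q.
New quantity: 161 − 6.4q = 17.75 + q → q' = 19.3581.
Total subsidy cost = 24 × 19.3581 = $464.59.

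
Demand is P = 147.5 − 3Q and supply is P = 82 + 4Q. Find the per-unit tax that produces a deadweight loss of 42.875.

Competitive equilibrium: 147.5 − 3Q = 82 + 4Q → Q* = 9.3571, P* = 119.4286.
A tax t gives ΔQ = t/7 and wedge t, so DWL = t²/14.
t²/14 = 42.875 → t² = 600.25 → t = 24.5.

24.5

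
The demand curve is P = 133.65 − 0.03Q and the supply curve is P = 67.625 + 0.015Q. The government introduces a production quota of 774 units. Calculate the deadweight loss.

Competitive equilibrium: 133.65 − 0.03Q = 67.625 + 0.015Q → Q* = 1467.2222, P* = 89.6333.
At Q = 774: demand price = 133.65 − 0.03·774 = 110.43; supply price = 67.625 + 0.015·774 = 79.235.
ΔQ = 1467.2222 − 774 = 693.2222; wedge = 110.43 − 79.235 = 31.195.
DWL = ½ × 693.2222 × 31.195 = 10812.53.

10812.53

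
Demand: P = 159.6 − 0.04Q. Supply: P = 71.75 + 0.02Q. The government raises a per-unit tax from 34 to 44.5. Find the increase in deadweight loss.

6868.75

Competitive equilibrium: 159.6 − 0.04Q = 71.75 + 0.02Q → Q* = 1464.1667, P* = 101.0333.
For a per-unit tax t: ΔQ = t/0.06, so DWL = ½·t·(t/0.06) = t²/0.12.
At t = 34: DWL = 9633.333. At t = 44.5: DWL = 16502.083.
Increase = 16502.083 − 9633.333 = 6868.75.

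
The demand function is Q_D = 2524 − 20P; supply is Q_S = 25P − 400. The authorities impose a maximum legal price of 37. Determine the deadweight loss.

In inverse form: demand P = 126.2 − 0.05Q, supply P = 16 + 0.04Q.
Competitive equilibrium: 126.2 − 0.05Q = 16 + 0.04Q → Q* = 1224.4444, P* = 64.9778.
At the ceiling P = 37, quantity supplied = (37 − 16)/0.04 = 525.
Willingness to pay at Q' = 525: 126.2 − 0.05·525 = 99.95.
ΔQ = 1224.4444 − 525 = 699.4444; wedge = 99.95 − 37 = 62.95.
The triangle = ½ × 699.4444 × 62.95 = 22015.01.

22015.01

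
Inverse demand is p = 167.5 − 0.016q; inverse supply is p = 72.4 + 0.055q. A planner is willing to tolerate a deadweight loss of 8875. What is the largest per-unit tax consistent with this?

35.5

Competitive equilibrium: 167.5 − 0.016q = 72.4 + 0.055q → q* = 1339.4366, p* = 146.069.
A tax t gives Δq = t/0.071 and wedge t, so DWL = t²/0.142.
t²/0.142 = 8875 → t² = 1260.25 → t = 35.5.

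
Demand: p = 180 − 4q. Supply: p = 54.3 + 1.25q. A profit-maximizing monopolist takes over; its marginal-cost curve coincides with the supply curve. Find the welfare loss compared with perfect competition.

Competitive equilibrium: 180 − 4q = 54.3 + 1.25q → q* = 23.9429, p* = 84.2286.
Marginal revenue: MR = 180 − 8q. Set MR = MC: 180 − 8q = 54.3 + 1.25q → q_m = 13.5892.
Price p_m = 180 − 4·13.5892 = 125.6432; MC(q_m) = 54.3 + 1.25·13.5892 = 71.2865.
Competitive q* = 23.9429, so Δq = 10.3537; wedge = 125.6432 − 71.2865 = 54.3567.
The triangle = ½ × 10.3537 × 54.3567 = 281.40.

281.40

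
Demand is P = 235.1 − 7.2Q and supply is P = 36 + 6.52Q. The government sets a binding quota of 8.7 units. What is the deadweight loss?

Competitive equilibrium: 235.1 − 7.2Q = 36 + 6.52Q → Q* = 14.5117, P* = 130.616.
At Q = 8.7: demand price = 235.1 − 7.2·8.7 = 172.46; supply price = 36 + 6.52·8.7 = 92.724.
ΔQ = 14.5117 − 8.7 = 5.8117; wedge = 172.46 − 92.724 = 79.736.
Welfare loss = ½ × 5.8117 × 79.736 = 231.70.

231.70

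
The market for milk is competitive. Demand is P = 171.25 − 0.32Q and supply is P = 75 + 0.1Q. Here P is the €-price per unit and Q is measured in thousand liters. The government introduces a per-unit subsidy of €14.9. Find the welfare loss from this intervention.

€264.30 thousand

Competitive equilibrium: 171.25 − 0.32Q = 75 + 0.1Q → Q* = 229.1667, P* = 97.9167.
The subsidy lowers effective supply by 14.9: P = 60.1 + 0.1Q.
New quantity: 171.25 − 0.32Q = 60.1 + 0.1Q → Q' = 264.6429.
Overproduction ΔQ = 264.6429 − 229.1667 = 35.4762; wedge = subsidy = 14.9.
The triangle = ½ × 35.4762 × 14.9 = €264.30 thousand.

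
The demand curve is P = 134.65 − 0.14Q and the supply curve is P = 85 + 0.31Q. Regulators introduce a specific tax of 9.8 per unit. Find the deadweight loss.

Competitive equilibrium: 134.65 − 0.14Q = 85 + 0.31Q → Q* = 110.3333, P* = 119.2033.
With the tax, the buyer price exceeds the seller price by 9.8: (134.65 − 0.14Q) − (85 + 0.31Q) = 9.8 → Q' = 88.5556.
ΔQ = 110.3333 − 88.5556 = 21.7777; the wedge equals the tax, 9.8.
Deadweight loss = ½ × 21.7777 × 9.8 = 106.71.

106.71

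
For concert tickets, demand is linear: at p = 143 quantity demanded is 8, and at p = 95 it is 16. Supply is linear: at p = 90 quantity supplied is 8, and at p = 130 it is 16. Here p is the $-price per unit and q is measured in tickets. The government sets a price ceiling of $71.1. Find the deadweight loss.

Demand slope = (95 − 143)/(16 − 8) = −6, so p = 191 − 6q.
Supply slope = (130 − 90)/(16 − 8) = 5, so p = 50 + 5q.
Competitive equilibrium: 191 − 6q = 50 + 5q → q* = 12.8182, p* = 114.0909.
At the ceiling p = 71.1, quantity supplied = (71.1 − 50)/5 = 4.22.
Willingness to pay at q' = 4.22: 191 − 6·4.22 = 165.68.
Δq = 12.8182 − 4.22 = 8.5982; wedge = 165.68 − 71.1 = 94.58.
DWL = ½ × 8.5982 × 94.58 = $406.61.

$406.61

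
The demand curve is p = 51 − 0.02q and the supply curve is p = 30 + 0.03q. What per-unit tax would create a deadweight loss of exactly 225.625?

4.75

Competitive equilibrium: 51 − 0.02q = 30 + 0.03q → q* = 420, p* = 42.6.
A tax t gives Δq = t/0.05 and wedge t, so DWL = t²/0.1.
t²/0.1 = 225.625 → t² = 22.5625 → t = 4.75.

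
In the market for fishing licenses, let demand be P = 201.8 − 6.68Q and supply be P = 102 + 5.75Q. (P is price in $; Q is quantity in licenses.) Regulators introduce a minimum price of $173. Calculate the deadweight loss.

Competitive equilibrium: 201.8 − 6.68Q = 102 + 5.75Q → Q* = 8.029, P* = 148.1665.
At the floor P = 173, quantity demanded = (201.8 − 173)/6.68 = 4.3114.
Sellers' marginal cost at Q' = 4.3114: 102 + 5.75·4.3114 = 126.7906.
ΔQ = 8.029 − 4.3114 = 3.7176; wedge = 173 − 126.7906 = 46.2094.
Welfare loss = ½ × 3.7176 × 46.2094 = $85.89.

$85.89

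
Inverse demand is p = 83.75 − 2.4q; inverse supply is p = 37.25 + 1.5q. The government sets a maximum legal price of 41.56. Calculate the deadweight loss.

Competitive equilibrium: 83.75 − 2.4q = 37.25 + 1.5q → q* = 11.9231, p* = 55.1346.
At the ceiling p = 41.56, quantity supplied = (41.56 − 37.25)/1.5 = 2.8733.
Willingness to pay at q' = 2.8733: 83.75 − 2.4·2.8733 = 76.8541.
Δq = 11.9231 − 2.8733 = 9.0498; wedge = 76.8541 − 41.56 = 35.2941.
The triangle = ½ × 9.0498 × 35.2941 = 159.70.

159.70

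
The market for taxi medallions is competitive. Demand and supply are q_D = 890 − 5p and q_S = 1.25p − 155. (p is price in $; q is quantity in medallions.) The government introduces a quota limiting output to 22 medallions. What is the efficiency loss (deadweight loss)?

In inverse form: demand p = 178 − 0.2q, supply p = 124 + 0.8q.
Competitive equilibrium: 178 − 0.2q = 124 + 0.8q → q* = 54, p* = 167.2.
At q = 22: demand price = 178 − 0.2·22 = 173.6; supply price = 124 + 0.8·22 = 141.6.
Δq = 54 − 22 = 32; wedge = 173.6 − 141.6 = 32.
Deadweight loss = ½ × 32 × 32 = $512.

$512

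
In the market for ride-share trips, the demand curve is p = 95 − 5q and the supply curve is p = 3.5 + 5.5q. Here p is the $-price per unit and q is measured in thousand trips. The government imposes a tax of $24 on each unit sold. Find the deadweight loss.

Competitive equilibrium: 95 − 5q = 3.5 + 5.5q → q* = 8.7143, p* = 51.4286.
With the tax, the buyer price exceeds the seller price by 24: (95 − 5q) − (3.5 + 5.5q) = 24 → q' = 6.4286.
Δq = 8.7143 − 6.4286 = 2.2857; the wedge equals the tax, 24.
Welfare loss = ½ × 2.2857 × 24 = $27.43 thousand.

$27.43 thousand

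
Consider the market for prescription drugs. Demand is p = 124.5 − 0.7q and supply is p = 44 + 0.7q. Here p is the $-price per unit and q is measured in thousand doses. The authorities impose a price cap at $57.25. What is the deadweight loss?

$1041.43 thousand

Competitive equilibrium: 124.5 − 0.7q = 44 + 0.7q → q* = 57.5, p* = 84.25.
At the ceiling p = 57.25, quantity supplied = (57.25 − 44)/0.7 = 18.9286.
Willingness to pay at q' = 18.9286: 124.5 − 0.7·18.9286 = 111.25.
Δq = 57.5 − 18.9286 = 38.5714; wedge = 111.25 − 57.25 = 54.
Deadweight loss = ½ × 38.5714 × 54 = $1041.43 thousand.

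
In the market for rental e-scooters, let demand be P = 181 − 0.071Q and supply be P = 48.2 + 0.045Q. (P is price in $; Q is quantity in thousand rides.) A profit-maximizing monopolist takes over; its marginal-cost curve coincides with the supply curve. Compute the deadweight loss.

$10958.26 thousand

Competitive equilibrium: 181 − 0.071Q = 48.2 + 0.045Q → Q* = 1144.8276, P* = 99.7172.
Marginal revenue: MR = 181 − 0.142Q. Set MR = MC: 181 − 0.142Q = 48.2 + 0.045Q → Q_m = 710.1604.
Price P_m = 181 − 0.071·710.1604 = 130.5786; MC(Q_m) = 48.2 + 0.045·710.1604 = 80.1572.
Competitive Q* = 1144.8276, so ΔQ = 434.6672; wedge = 130.5786 − 80.1572 = 50.4214.
Deadweight loss = ½ × 434.6672 × 50.4214 = $10958.26 thousand.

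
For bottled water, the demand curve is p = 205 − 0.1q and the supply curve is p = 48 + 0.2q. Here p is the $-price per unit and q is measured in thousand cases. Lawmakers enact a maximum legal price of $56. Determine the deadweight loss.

$35041.67 thousand

Competitive equilibrium: 205 − 0.1q = 48 + 0.2q → q* = 523.33333, p* = 152.66667.
At the ceiling p = 56, quantity supplied = (56 − 48)/0.2 = 40.
Willingness to pay at q' = 40: 205 − 0.1·40 = 201.
Δq = 523.33333 − 40 = 483.33333; wedge = 201 − 56 = 145.
Deadweight loss = ½ × 483.33333 × 145 = $35041.67 thousand.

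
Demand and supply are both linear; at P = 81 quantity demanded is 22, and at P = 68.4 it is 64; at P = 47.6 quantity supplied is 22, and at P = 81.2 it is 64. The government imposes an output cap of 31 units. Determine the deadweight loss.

Demand slope = (68.4 − 81)/(64 − 22) = −0.3, so P = 87.6 − 0.3Q.
Supply slope = (81.2 − 47.6)/(64 − 22) = 0.8, so P = 30 + 0.8Q.
Competitive equilibrium: 87.6 − 0.3Q = 30 + 0.8Q → Q* = 52.3636, P* = 71.8909.
At Q = 31: demand price = 87.6 − 0.3·31 = 78.3; supply price = 30 + 0.8·31 = 54.8.
ΔQ = 52.3636 − 31 = 21.3636; wedge = 78.3 − 54.8 = 23.5.
Deadweight loss = ½ × 21.3636 × 23.5 = 251.02.

251.02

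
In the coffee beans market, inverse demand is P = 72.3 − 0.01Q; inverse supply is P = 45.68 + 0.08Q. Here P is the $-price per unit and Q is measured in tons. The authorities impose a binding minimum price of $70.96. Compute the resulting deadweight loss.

Competitive equilibrium: 72.3 − 0.01Q = 45.68 + 0.08Q → Q* = 295.7778, P* = 69.3422.
At the floor P = 70.96, quantity demanded = (72.3 − 70.96)/0.01 = 134.
Sellers' marginal cost at Q' = 134: 45.68 + 0.08·134 = 56.4.
ΔQ = 295.7778 − 134 = 161.7778; wedge = 70.96 − 56.4 = 14.56.
The triangle = ½ × 161.7778 × 14.56 = $1177.74.

$1177.74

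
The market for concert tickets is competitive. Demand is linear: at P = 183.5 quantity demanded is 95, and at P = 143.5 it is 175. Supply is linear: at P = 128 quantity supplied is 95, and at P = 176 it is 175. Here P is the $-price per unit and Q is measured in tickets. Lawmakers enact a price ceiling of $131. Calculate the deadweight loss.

Demand slope = (143.5 − 183.5)/(175 − 95) = −0.5, so P = 231 − 0.5Q.
Supply slope = (176 − 128)/(175 − 95) = 0.6, so P = 71 + 0.6Q.
Competitive equilibrium: 231 − 0.5Q = 71 + 0.6Q → Q* = 145.4545, P* = 158.2727.
At the ceiling P = 131, quantity supplied = (131 − 71)/0.6 = 100.
Willingness to pay at Q' = 100: 231 − 0.5·100 = 181.
ΔQ = 145.4545 − 100 = 45.4545; wedge = 181 − 131 = 50.
The triangle = ½ × 45.4545 × 50 = $1136.36.

$1136.36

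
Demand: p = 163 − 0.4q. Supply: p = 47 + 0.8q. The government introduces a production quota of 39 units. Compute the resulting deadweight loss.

1995.27

Competitive equilibrium: 163 − 0.4q = 47 + 0.8q → q* = 96.6667, p* = 124.3333.
At q = 39: demand price = 163 − 0.4·39 = 147.4; supply price = 47 + 0.8·39 = 78.2.
Δq = 96.6667 − 39 = 57.6667; wedge = 147.4 − 78.2 = 69.2.
Deadweight loss = ½ × 57.6667 × 69.2 = 1995.27.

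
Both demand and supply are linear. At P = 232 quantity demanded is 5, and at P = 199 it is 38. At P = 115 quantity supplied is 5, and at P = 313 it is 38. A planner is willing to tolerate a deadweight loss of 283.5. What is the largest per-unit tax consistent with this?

Demand slope = (199 − 232)/(38 − 5) = −1, so P = 237 − Q.
Supply slope = (313 − 115)/(38 − 5) = 6, so P = 85 + 6Q.
Competitive equilibrium: 237 − Q = 85 + 6Q → Q* = 21.7143, P* = 215.2857.
A tax t gives ΔQ = t/7 and wedge t, so DWL = t²/14.
t²/14 = 283.5 → t² = 3969 → t = 63.

63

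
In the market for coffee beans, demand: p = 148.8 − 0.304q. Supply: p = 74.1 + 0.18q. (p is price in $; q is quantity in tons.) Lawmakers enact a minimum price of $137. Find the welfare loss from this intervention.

$3229.63

Competitive equilibrium: 148.8 − 0.304q = 74.1 + 0.18q → q* = 154.3388, p* = 101.881.
At the floor p = 137, quantity demanded = (148.8 − 137)/0.304 = 38.8158.
Sellers' marginal cost at q' = 38.8158: 74.1 + 0.18·38.8158 = 81.0868.
Δq = 154.3388 − 38.8158 = 115.523; wedge = 137 − 81.0868 = 55.9132.
The triangle = ½ × 115.523 × 55.9132 = $3229.63.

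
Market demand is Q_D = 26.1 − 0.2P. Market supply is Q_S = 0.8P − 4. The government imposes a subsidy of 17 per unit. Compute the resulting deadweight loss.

23.12

In inverse form: demand P = 130.5 − 5Q, supply P = 5 + 1.25Q.
Competitive equilibrium: 130.5 − 5Q = 5 + 1.25Q → Q* = 20.08, P* = 30.1.
The subsidy lowers effective supply by 17: P = 1.25Q − 12.
New quantity: 130.5 − 5Q = 1.25Q − 12 → Q' = 22.8.
Overproduction ΔQ = 22.8 − 20.08 = 2.72; wedge = subsidy = 17.
DWL = ½ × 2.72 × 17 = 23.12.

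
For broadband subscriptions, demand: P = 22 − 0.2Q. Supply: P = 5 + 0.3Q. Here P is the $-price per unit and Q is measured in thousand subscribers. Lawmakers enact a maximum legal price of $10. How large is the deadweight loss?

$75.11 thousand

Competitive equilibrium: 22 − 0.2Q = 5 + 0.3Q → Q* = 34, P* = 15.2.
At the ceiling P = 10, quantity supplied = (10 − 5)/0.3 = 16.6667.
Willingness to pay at Q' = 16.6667: 22 − 0.2·16.6667 = 18.6667.
ΔQ = 34 − 16.6667 = 17.3333; wedge = 18.6667 − 10 = 8.6667.
The triangle = ½ × 17.3333 × 8.6667 = $75.11 thousand.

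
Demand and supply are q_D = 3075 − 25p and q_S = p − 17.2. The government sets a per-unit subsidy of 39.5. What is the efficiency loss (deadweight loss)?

In inverse form: demand p = 123 − 0.04q, supply p = 17.2 + q.
Competitive equilibrium: 123 − 0.04q = 17.2 + q → q* = 101.7308, p* = 118.9308.
The subsidy lowers effective supply by 39.5: p = q − 22.3.
New quantity: 123 − 0.04q = q − 22.3 → q' = 139.7115.
Overproduction Δq = 139.7115 − 101.7308 = 37.9807; wedge = subsidy = 39.5.
DWL = ½ × 37.9807 × 39.5 = 750.12.

750.12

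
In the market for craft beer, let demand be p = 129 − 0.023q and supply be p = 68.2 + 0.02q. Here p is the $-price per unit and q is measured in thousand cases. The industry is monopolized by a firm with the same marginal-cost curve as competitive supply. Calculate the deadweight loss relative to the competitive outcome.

Competitive equilibrium: 129 − 0.023q = 68.2 + 0.02q → q* = 1413.95349, p* = 96.47907.
Marginal revenue: MR = 129 − 0.046q. Set MR = MC: 129 − 0.046q = 68.2 + 0.02q → q_m = 921.21212.
Price p_m = 129 − 0.023·921.21212 = 107.81212; MC(q_m) = 68.2 + 0.02·921.21212 = 86.62424.
Competitive q* = 1413.95349, so Δq = 492.74137; wedge = 107.81212 − 86.62424 = 21.18788.
The triangle = ½ × 492.74137 × 21.18788 = $5220.07 thousand.

$5220.07 thousand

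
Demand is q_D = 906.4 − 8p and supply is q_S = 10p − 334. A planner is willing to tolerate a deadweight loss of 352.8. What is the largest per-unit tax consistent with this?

In inverse form: demand p = 113.3 − 0.125q, supply p = 33.4 + 0.1q.
Competitive equilibrium: 113.3 − 0.125q = 33.4 + 0.1q → q* = 355.1111, p* = 68.9111.
A tax t gives Δq = t/0.225 and wedge t, so DWL = t²/0.45.
t²/0.45 = 352.8 → t² = 158.76 → t = 12.6.

12.6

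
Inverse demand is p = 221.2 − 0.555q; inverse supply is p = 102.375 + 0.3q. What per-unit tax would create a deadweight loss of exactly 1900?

57

Competitive equilibrium: 221.2 − 0.555q = 102.375 + 0.3q → q* = 138.9766, p* = 144.068.
A tax t gives Δq = t/0.855 and wedge t, so DWL = t²/1.71.
t²/1.71 = 1900 → t² = 3249 → t = 57.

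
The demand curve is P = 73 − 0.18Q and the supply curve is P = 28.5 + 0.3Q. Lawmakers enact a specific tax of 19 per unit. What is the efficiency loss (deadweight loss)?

Competitive equilibrium: 73 − 0.18Q = 28.5 + 0.3Q → Q* = 92.7083, P* = 56.3125.
With the tax, the buyer price exceeds the seller price by 19: (73 − 0.18Q) − (28.5 + 0.3Q) = 19 → Q' = 53.125.
ΔQ = 92.7083 − 53.125 = 39.5833; the wedge equals the tax, 19.
Deadweight loss = ½ × 39.5833 × 19 = 376.04.

376.04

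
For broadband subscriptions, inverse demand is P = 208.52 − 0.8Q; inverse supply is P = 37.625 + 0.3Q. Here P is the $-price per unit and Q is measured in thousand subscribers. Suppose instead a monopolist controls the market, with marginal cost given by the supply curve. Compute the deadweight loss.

Competitive equilibrium: 208.52 − 0.8Q = 37.625 + 0.3Q → Q* = 155.3591, P* = 84.2327.
Marginal revenue: MR = 208.52 − 1.6Q. Set MR = MC: 208.52 − 1.6Q = 37.625 + 0.3Q → Q_m = 89.9447.
Price P_m = 208.52 − 0.8·89.9447 = 136.5642; MC(Q_m) = 37.625 + 0.3·89.9447 = 64.6084.
Competitive Q* = 155.3591, so ΔQ = 65.4144; wedge = 136.5642 − 64.6084 = 71.9558.
Deadweight loss = ½ × 65.4144 × 71.9558 = $2353.47 thousand.

$2353.47 thousand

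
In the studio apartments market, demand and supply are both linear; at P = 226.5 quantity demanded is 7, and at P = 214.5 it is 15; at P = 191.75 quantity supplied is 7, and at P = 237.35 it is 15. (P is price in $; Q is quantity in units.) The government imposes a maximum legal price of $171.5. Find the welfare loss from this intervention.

$252.75

Demand slope = (214.5 − 226.5)/(15 − 7) = −1.5, so P = 237 − 1.5Q.
Supply slope = (237.35 − 191.75)/(15 − 7) = 5.7, so P = 151.85 + 5.7Q.
Competitive equilibrium: 237 − 1.5Q = 151.85 + 5.7Q → Q* = 11.8264, P* = 219.2604.
At the ceiling P = 171.5, quantity supplied = (171.5 − 151.85)/5.7 = 3.4474.
Willingness to pay at Q' = 3.4474: 237 − 1.5·3.4474 = 231.8289.
ΔQ = 11.8264 − 3.4474 = 8.379; wedge = 231.8289 − 171.5 = 60.3289.
DWL = ½ × 8.379 × 60.3289 = $252.75.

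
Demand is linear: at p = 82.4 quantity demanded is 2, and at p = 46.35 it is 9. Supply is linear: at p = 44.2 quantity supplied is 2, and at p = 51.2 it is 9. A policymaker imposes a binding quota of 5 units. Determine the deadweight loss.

Demand slope = (46.35 − 82.4)/(9 − 2) = −5.15, so p = 92.7 − 5.15q.
Supply slope = (51.2 − 44.2)/(9 − 2) = 1, so p = 42.2 + q.
Competitive equilibrium: 92.7 − 5.15q = 42.2 + q → q* = 8.2114, p* = 50.4114.
At q = 5: demand price = 92.7 − 5.15·5 = 66.95; supply price = 42.2 + 1·5 = 47.2.
Δq = 8.2114 − 5 = 3.2114; wedge = 66.95 − 47.2 = 19.75.
Welfare loss = ½ × 3.2114 × 19.75 = 31.71.

31.71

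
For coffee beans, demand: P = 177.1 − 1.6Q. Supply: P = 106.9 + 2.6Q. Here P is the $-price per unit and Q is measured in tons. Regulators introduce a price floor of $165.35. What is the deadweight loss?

Competitive equilibrium: 177.1 − 1.6Q = 106.9 + 2.6Q → Q* = 16.7143, P* = 150.3571.
At the floor P = 165.35, quantity demanded = (177.1 − 165.35)/1.6 = 7.3438.
Sellers' marginal cost at Q' = 7.3438: 106.9 + 2.6·7.3438 = 125.9939.
ΔQ = 16.7143 − 7.3438 = 9.3705; wedge = 165.35 − 125.9939 = 39.3561.
Welfare loss = ½ × 9.3705 × 39.3561 = $184.39.

$184.39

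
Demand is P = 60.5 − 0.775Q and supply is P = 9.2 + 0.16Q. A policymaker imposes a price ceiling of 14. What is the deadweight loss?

Competitive equilibrium: 60.5 − 0.775Q = 9.2 + 0.16Q → Q* = 54.8663, P* = 17.9786.
At the ceiling P = 14, quantity supplied = (14 − 9.2)/0.16 = 30.
Willingness to pay at Q' = 30: 60.5 − 0.775·30 = 37.25.
ΔQ = 54.8663 − 30 = 24.8663; wedge = 37.25 − 14 = 23.25.
Welfare loss = ½ × 24.8663 × 23.25 = 289.07.

289.07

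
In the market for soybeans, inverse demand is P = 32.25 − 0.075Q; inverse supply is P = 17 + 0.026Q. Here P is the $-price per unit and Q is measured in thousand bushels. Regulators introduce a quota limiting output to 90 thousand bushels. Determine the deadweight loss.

$187.85 thousand

Competitive equilibrium: 32.25 − 0.075Q = 17 + 0.026Q → Q* = 150.9901, P* = 20.9257.
At Q = 90: demand price = 32.25 − 0.075·90 = 25.5; supply price = 17 + 0.026·90 = 19.34.
ΔQ = 150.9901 − 90 = 60.9901; wedge = 25.5 − 19.34 = 6.16.
Deadweight loss = ½ × 60.9901 × 6.16 = $187.85 thousand.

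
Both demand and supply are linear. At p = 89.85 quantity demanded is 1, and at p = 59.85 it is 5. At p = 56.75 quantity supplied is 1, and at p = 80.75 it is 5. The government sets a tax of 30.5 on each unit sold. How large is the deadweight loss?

34.45

Demand slope = (59.85 − 89.85)/(5 − 1) = −7.5, so p = 97.35 − 7.5q.
Supply slope = (80.75 − 56.75)/(5 − 1) = 6, so p = 50.75 + 6q.
Competitive equilibrium: 97.35 − 7.5q = 50.75 + 6q → q* = 3.4519, p* = 71.4611.
With the tax, the buyer price exceeds the seller price by 30.5: (97.35 − 7.5q) − (50.75 + 6q) = 30.5 → q' = 1.1926.
Δq = 3.4519 − 1.1926 = 2.2593; the wedge equals the tax, 30.5.
The triangle = ½ × 2.2593 × 30.5 = 34.45.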